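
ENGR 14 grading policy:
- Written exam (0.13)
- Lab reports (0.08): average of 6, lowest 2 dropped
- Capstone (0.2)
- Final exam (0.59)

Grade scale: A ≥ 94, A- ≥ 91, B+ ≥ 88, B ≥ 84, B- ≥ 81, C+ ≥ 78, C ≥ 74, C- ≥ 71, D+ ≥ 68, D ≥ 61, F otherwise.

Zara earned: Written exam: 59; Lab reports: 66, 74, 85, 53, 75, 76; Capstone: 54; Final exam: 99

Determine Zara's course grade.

Lab reports: drop 53, 66 → average of remaining 4 = 310/4 = 77.5
Weighted total:
  Written exam 59 × 0.13 = 7.67
  Lab reports 77.5 × 0.08 = 6.2
  Capstone 54 × 0.2 = 10.8
  Final exam 99 × 0.59 = 58.41
Sum = 83.08
83.08 is ≥ 81 and < 84 → B-

B-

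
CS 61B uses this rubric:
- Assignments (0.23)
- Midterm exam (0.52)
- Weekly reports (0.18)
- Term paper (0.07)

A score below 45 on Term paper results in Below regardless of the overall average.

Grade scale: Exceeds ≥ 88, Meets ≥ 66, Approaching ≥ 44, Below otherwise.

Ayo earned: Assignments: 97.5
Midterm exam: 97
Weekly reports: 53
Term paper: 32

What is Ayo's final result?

Term paper score 32 < 45: minimum not met.
Weighted total:
  Assignments 97.5 × 0.23 = 22.425
  Midterm exam 97 × 0.52 = 50.44
  Weekly reports 53 × 0.18 = 9.54
  Term paper 32 × 0.07 = 2.24
Sum = 84.645
Because the Term paper minimum was not met, the result is Below.

Below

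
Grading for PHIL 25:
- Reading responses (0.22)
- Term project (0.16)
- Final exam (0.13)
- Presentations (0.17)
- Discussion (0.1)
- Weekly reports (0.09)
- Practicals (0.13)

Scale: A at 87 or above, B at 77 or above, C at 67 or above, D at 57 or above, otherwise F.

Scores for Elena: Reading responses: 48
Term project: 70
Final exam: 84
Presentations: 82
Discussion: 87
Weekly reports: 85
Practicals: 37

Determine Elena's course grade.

Weighted total:
  Reading responses 48 × 0.22 = 10.56
  Term project 70 × 0.16 = 11.2
  Final exam 84 × 0.13 = 10.92
  Presentations 82 × 0.17 = 13.94
  Discussion 87 × 0.1 = 8.7
  Weekly reports 85 × 0.09 = 7.65
  Practicals 37 × 0.13 = 4.81
Sum = 67.78
67.78 is ≥ 67 and < 77 → C

C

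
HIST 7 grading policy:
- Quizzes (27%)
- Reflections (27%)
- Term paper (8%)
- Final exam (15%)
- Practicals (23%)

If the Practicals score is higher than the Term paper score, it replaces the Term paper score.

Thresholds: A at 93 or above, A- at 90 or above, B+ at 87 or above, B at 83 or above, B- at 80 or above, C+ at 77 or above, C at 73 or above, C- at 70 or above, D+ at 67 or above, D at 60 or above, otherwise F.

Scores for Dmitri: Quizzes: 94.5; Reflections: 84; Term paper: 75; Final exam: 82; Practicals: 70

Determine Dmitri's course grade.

B-

Practicals (70) ≤ Term paper (75), so Term paper stays at 75.
Weighted total:
  Quizzes 94.5 × 0.27 = 25.515
  Reflections 84 × 0.27 = 22.68
  Term paper 75 × 0.08 = 6
  Final exam 82 × 0.15 = 12.3
  Practicals 70 × 0.23 = 16.1
Sum = 82.595
82.595 is ≥ 80 and < 83 → B-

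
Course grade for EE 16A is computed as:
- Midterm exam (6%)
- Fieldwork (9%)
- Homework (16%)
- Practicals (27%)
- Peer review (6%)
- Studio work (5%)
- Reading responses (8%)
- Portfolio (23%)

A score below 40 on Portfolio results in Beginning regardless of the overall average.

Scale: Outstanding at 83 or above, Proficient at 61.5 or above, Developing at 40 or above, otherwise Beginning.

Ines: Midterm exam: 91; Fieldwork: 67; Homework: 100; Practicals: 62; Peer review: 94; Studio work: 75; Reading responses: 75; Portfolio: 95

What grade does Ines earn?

Proficient

Portfolio score 95 ≥ 40: minimum met.
Weighted total:
  Midterm exam 91 × 0.06 = 5.46
  Fieldwork 67 × 0.09 = 6.03
  Homework 100 × 0.16 = 16
  Practicals 62 × 0.27 = 16.74
  Peer review 94 × 0.06 = 5.64
  Studio work 75 × 0.05 = 3.75
  Reading responses 75 × 0.08 = 6
  Portfolio 95 × 0.23 = 21.85
Sum = 81.47
81.47 is ≥ 61.5 and < 83 → Proficient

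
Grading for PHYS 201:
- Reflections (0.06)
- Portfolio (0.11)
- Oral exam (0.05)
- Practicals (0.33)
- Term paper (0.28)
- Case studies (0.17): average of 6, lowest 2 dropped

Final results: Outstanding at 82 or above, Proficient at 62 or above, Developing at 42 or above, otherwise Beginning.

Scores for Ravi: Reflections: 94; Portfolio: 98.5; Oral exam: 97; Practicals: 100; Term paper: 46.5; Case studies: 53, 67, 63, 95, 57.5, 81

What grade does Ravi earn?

Proficient

Case studies: drop 53, 57.5 → average of remaining 4 = 306/4 = 76.5
Weighted total:
  Reflections 94 × 0.06 = 5.64
  Portfolio 98.5 × 0.11 = 10.835
  Oral exam 97 × 0.05 = 4.85
  Practicals 100 × 0.33 = 33
  Term paper 46.5 × 0.28 = 13.02
  Case studies 76.5 × 0.17 = 13.005
Sum = 80.35
80.35 is ≥ 62 and < 82 → Proficient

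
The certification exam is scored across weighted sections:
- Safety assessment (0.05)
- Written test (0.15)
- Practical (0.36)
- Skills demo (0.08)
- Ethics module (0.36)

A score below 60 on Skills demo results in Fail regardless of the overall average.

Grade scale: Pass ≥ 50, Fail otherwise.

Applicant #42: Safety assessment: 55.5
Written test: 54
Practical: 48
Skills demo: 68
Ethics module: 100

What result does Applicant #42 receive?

Pass

Skills demo score 68 ≥ 60: minimum met.
Weighted total:
  Safety assessment 55.5 × 0.05 = 2.775
  Written test 54 × 0.15 = 8.1
  Practical 48 × 0.36 = 17.28
  Skills demo 68 × 0.08 = 5.44
  Ethics module 100 × 0.36 = 36
Sum = 69.595
69.595 ≥ 50 → Pass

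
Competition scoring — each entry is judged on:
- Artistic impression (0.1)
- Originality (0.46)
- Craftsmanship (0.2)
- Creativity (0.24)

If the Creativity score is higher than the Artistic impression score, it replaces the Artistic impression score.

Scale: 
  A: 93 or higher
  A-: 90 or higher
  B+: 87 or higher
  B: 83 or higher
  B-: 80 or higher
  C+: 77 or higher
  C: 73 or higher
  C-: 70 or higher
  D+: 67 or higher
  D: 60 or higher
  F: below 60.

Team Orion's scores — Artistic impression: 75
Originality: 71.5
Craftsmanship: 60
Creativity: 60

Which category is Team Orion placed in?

D

Creativity (60) ≤ Artistic impression (75), so Artistic impression stays at 75.
Weighted total:
  Artistic impression 75 × 0.1 = 7.5
  Originality 71.5 × 0.46 = 32.89
  Craftsmanship 60 × 0.2 = 12
  Creativity 60 × 0.24 = 14.4
Sum = 66.79
66.79 is ≥ 60 and < 67 → D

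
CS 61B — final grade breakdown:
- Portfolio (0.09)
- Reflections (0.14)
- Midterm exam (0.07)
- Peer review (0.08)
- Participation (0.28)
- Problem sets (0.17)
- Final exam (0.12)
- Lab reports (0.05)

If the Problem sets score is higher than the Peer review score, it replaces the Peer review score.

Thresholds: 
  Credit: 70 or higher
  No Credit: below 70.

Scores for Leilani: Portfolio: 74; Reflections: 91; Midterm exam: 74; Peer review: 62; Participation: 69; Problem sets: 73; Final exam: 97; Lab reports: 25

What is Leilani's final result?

Credit

Problem sets (73) > Peer review (62), so Peer review counts as 73.
Weighted total:
  Portfolio 74 × 0.09 = 6.66
  Reflections 91 × 0.14 = 12.74
  Midterm exam 74 × 0.07 = 5.18
  Peer review 73 × 0.08 = 5.84
  Participation 69 × 0.28 = 19.32
  Problem sets 73 × 0.17 = 12.41
  Final exam 97 × 0.12 = 11.64
  Lab reports 25 × 0.05 = 1.25
Sum = 75.04
75.04 ≥ 70 → Credit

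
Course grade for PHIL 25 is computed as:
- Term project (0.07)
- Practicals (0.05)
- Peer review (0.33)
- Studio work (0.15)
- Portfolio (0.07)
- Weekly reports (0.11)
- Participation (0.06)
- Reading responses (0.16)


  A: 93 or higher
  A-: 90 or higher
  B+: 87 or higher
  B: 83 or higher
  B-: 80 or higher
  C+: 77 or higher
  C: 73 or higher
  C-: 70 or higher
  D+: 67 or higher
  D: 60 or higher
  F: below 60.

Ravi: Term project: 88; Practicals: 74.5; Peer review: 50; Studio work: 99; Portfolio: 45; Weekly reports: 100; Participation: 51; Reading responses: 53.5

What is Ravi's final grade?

D+

Weighted total:
  Term project 88 × 0.07 = 6.16
  Practicals 74.5 × 0.05 = 3.725
  Peer review 50 × 0.33 = 16.5
  Studio work 99 × 0.15 = 14.85
  Portfolio 45 × 0.07 = 3.15
  Weekly reports 100 × 0.11 = 11
  Participation 51 × 0.06 = 3.06
  Reading responses 53.5 × 0.16 = 8.56
Sum = 67.005
67.005 is ≥ 67 and < 70 → D+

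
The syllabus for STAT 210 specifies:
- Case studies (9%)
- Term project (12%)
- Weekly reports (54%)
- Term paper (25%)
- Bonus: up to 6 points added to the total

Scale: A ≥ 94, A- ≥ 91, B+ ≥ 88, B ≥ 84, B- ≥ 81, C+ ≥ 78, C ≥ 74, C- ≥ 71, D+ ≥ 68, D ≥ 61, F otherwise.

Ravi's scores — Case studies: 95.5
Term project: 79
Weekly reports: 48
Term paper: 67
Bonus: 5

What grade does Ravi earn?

D

Weighted total:
  Case studies 95.5 × 0.09 = 8.595
  Term project 79 × 0.12 = 9.48
  Weekly reports 48 × 0.54 = 25.92
  Term paper 67 × 0.25 = 16.75
Sum = 60.745
Bonus: 60.745 + 5 = 65.745
65.745 is ≥ 61 and < 68 → D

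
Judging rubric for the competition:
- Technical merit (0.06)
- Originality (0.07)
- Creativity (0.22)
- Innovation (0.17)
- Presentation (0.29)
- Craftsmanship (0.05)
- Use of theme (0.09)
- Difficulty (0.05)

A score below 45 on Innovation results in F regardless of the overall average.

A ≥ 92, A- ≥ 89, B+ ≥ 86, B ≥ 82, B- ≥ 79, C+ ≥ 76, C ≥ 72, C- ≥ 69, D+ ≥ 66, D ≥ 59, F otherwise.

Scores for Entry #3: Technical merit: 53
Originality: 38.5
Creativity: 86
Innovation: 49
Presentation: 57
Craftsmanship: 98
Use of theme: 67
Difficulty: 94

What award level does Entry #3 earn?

Innovation score 49 ≥ 45: minimum met.
Weighted total:
  Technical merit 53 × 0.06 = 3.18
  Originality 38.5 × 0.07 = 2.695
  Creativity 86 × 0.22 = 18.92
  Innovation 49 × 0.17 = 8.33
  Presentation 57 × 0.29 = 16.53
  Craftsmanship 98 × 0.05 = 4.9
  Use of theme 67 × 0.09 = 6.03
  Difficulty 94 × 0.05 = 4.7
Sum = 65.285
65.285 is ≥ 59 and < 66 → D

D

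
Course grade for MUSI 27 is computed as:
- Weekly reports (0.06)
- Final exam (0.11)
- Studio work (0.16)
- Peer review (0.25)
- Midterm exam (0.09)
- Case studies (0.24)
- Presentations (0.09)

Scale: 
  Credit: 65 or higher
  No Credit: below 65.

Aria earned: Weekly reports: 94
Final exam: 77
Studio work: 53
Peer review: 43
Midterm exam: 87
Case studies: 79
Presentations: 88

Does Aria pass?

Weighted total:
  Weekly reports 94 × 0.06 = 5.64
  Final exam 77 × 0.11 = 8.47
  Studio work 53 × 0.16 = 8.48
  Peer review 43 × 0.25 = 10.75
  Midterm exam 87 × 0.09 = 7.83
  Case studies 79 × 0.24 = 18.96
  Presentations 88 × 0.09 = 7.92
Sum = 68.05
68.05 ≥ 65 → Credit

Credit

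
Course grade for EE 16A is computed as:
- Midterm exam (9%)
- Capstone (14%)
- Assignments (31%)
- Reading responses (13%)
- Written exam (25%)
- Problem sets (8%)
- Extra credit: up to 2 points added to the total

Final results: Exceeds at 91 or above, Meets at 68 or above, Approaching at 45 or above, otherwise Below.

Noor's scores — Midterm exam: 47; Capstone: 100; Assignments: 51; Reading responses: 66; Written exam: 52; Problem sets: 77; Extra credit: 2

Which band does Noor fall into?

Approaching

Weighted total:
  Midterm exam 47 × 0.09 = 4.23
  Capstone 100 × 0.14 = 14
  Assignments 51 × 0.31 = 15.81
  Reading responses 66 × 0.13 = 8.58
  Written exam 52 × 0.25 = 13
  Problem sets 77 × 0.08 = 6.16
Sum = 61.78
Extra credit: 61.78 + 2 = 63.78
63.78 is ≥ 45 and < 68 → Approaching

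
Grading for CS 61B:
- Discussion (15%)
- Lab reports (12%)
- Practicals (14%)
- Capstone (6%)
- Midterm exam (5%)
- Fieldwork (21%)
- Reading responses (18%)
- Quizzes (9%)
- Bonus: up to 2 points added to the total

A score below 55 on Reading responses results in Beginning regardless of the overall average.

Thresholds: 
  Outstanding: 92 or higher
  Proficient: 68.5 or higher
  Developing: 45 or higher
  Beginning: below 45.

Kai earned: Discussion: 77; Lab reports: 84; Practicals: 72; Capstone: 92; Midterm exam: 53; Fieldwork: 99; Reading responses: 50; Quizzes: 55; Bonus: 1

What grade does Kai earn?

Beginning

Reading responses score 50 < 55: minimum not met.
Weighted total:
  Discussion 77 × 0.15 = 11.55
  Lab reports 84 × 0.12 = 10.08
  Practicals 72 × 0.14 = 10.08
  Capstone 92 × 0.06 = 5.52
  Midterm exam 53 × 0.05 = 2.65
  Fieldwork 99 × 0.21 = 20.79
  Reading responses 50 × 0.18 = 9
  Quizzes 55 × 0.09 = 4.95
Sum = 74.62
Bonus: 74.62 + 1 = 75.62
Because the Reading responses minimum was not met, the result is Beginning.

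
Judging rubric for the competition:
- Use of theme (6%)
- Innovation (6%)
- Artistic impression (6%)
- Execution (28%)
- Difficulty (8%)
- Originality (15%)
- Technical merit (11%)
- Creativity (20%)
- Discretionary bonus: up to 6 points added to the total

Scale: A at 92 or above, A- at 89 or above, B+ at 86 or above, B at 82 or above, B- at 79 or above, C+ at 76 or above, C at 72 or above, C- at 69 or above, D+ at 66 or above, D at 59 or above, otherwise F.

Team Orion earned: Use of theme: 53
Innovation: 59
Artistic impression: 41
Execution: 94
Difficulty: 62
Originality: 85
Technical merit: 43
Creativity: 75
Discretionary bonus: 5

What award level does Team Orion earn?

Weighted total:
  Use of theme 53 × 0.06 = 3.18
  Innovation 59 × 0.06 = 3.54
  Artistic impression 41 × 0.06 = 2.46
  Execution 94 × 0.28 = 26.32
  Difficulty 62 × 0.08 = 4.96
  Originality 85 × 0.15 = 12.75
  Technical merit 43 × 0.11 = 4.73
  Creativity 75 × 0.2 = 15
Sum = 72.94
Discretionary bonus: 72.94 + 5 = 77.94
77.94 is ≥ 76 and < 79 → C+

C+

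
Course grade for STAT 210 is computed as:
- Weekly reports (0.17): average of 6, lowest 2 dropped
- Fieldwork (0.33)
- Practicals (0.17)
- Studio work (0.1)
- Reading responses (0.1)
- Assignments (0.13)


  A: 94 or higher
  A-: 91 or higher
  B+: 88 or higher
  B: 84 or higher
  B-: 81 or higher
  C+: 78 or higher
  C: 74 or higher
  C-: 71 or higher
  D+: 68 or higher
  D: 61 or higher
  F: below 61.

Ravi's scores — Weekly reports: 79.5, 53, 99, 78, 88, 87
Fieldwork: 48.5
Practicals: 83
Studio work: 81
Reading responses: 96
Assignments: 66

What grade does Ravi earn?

Weekly reports: drop 53, 78 → average of remaining 4 = 353.5/4 = 88.375
Weighted total:
  Weekly reports 88.375 × 0.17 = 15.02375
  Fieldwork 48.5 × 0.33 = 16.005
  Practicals 83 × 0.17 = 14.11
  Studio work 81 × 0.1 = 8.1
  Reading responses 96 × 0.1 = 9.6
  Assignments 66 × 0.13 = 8.58
Sum = 71.41875
71.41875 is ≥ 71 and < 74 → C-

C-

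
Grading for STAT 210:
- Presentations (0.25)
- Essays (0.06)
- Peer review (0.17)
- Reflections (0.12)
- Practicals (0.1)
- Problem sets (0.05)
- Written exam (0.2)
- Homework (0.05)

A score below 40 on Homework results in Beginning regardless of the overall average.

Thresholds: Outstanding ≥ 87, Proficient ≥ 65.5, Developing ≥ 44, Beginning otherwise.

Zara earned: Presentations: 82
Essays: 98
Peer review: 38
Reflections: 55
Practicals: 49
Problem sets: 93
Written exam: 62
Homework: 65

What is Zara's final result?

Homework score 65 ≥ 40: minimum met.
Weighted total:
  Presentations 82 × 0.25 = 20.5
  Essays 98 × 0.06 = 5.88
  Peer review 38 × 0.17 = 6.46
  Reflections 55 × 0.12 = 6.6
  Practicals 49 × 0.1 = 4.9
  Problem sets 93 × 0.05 = 4.65
  Written exam 62 × 0.2 = 12.4
  Homework 65 × 0.05 = 3.25
Sum = 64.64
64.64 is ≥ 44 and < 65.5 → Developing

Developing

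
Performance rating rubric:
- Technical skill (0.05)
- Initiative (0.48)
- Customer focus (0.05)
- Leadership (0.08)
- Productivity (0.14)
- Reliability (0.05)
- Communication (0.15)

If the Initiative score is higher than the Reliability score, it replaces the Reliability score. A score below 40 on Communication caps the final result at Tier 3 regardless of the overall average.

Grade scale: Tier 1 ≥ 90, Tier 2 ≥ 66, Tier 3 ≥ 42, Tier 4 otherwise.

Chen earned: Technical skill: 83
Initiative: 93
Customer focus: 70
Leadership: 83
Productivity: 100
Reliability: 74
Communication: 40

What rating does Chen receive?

Tier 2

Initiative (93) > Reliability (74), so Reliability counts as 93.
Communication score 40 ≥ 40: minimum met.
Weighted total:
  Technical skill 83 × 0.05 = 4.15
  Initiative 93 × 0.48 = 44.64
  Customer focus 70 × 0.05 = 3.5
  Leadership 83 × 0.08 = 6.64
  Productivity 100 × 0.14 = 14
  Reliability 93 × 0.05 = 4.65
  Communication 40 × 0.15 = 6
Sum = 83.58
83.58 is ≥ 66 and < 90 → Tier 2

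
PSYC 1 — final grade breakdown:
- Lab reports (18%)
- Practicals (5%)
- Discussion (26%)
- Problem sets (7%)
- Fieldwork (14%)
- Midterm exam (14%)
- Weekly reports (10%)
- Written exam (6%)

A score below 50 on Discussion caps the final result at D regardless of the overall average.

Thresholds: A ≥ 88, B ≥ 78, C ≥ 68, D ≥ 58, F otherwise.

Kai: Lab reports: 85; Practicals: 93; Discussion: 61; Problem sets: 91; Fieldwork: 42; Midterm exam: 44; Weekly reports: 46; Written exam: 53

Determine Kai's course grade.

Discussion score 61 ≥ 50: minimum met.
Weighted total:
  Lab reports 85 × 0.18 = 15.3
  Practicals 93 × 0.05 = 4.65
  Discussion 61 × 0.26 = 15.86
  Problem sets 91 × 0.07 = 6.37
  Fieldwork 42 × 0.14 = 5.88
  Midterm exam 44 × 0.14 = 6.16
  Weekly reports 46 × 0.1 = 4.6
  Written exam 53 × 0.06 = 3.18
Sum = 62
62 is ≥ 58 and < 68 → D

D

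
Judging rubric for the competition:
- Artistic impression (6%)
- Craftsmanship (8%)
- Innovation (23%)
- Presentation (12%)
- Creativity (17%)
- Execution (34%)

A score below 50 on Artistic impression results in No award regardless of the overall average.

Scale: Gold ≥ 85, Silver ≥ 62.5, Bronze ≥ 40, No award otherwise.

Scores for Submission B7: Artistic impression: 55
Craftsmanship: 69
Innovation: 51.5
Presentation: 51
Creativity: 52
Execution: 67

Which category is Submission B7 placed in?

Artistic impression score 55 ≥ 50: minimum met.
Weighted total:
  Artistic impression 55 × 0.06 = 3.3
  Craftsmanship 69 × 0.08 = 5.52
  Innovation 51.5 × 0.23 = 11.845
  Presentation 51 × 0.12 = 6.12
  Creativity 52 × 0.17 = 8.84
  Execution 67 × 0.34 = 22.78
Sum = 58.405
58.405 is ≥ 40 and < 62.5 → Bronze

Bronze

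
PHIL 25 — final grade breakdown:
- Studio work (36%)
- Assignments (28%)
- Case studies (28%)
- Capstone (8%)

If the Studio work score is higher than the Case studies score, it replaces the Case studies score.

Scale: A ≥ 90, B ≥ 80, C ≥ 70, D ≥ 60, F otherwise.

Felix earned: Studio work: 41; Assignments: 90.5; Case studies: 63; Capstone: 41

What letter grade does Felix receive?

Studio work (41) ≤ Case studies (63), so Case studies stays at 63.
Weighted total:
  Studio work 41 × 0.36 = 14.76
  Assignments 90.5 × 0.28 = 25.34
  Case studies 63 × 0.28 = 17.64
  Capstone 41 × 0.08 = 3.28
Sum = 61.02
61.02 is ≥ 60 and < 70 → D

D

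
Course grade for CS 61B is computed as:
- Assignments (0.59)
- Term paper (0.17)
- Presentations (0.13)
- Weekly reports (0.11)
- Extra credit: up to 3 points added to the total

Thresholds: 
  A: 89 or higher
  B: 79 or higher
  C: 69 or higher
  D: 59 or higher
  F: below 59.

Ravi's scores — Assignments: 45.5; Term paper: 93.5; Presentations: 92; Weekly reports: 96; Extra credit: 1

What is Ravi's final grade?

Weighted total:
  Assignments 45.5 × 0.59 = 26.845
  Term paper 93.5 × 0.17 = 15.895
  Presentations 92 × 0.13 = 11.96
  Weekly reports 96 × 0.11 = 10.56
Sum = 65.26
Extra credit: 65.26 + 1 = 66.26
66.26 is ≥ 59 and < 69 → D

D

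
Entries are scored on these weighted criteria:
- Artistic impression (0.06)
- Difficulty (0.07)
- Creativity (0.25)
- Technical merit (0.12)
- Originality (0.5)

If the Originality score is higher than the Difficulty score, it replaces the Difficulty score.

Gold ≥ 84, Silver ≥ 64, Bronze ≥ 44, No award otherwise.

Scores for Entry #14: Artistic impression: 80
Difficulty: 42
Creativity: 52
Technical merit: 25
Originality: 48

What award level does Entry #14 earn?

Bronze

Originality (48) > Difficulty (42), so Difficulty counts as 48.
Weighted total:
  Artistic impression 80 × 0.06 = 4.8
  Difficulty 48 × 0.07 = 3.36
  Creativity 52 × 0.25 = 13
  Technical merit 25 × 0.12 = 3
  Originality 48 × 0.5 = 24
Sum = 48.16
48.16 is ≥ 44 and < 64 → Bronze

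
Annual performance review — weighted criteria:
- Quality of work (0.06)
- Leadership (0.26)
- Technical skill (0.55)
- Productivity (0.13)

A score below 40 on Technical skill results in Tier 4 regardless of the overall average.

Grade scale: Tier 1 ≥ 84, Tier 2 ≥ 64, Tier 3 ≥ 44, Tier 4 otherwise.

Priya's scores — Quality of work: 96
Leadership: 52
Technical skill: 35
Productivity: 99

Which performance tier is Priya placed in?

Technical skill score 35 < 40: minimum not met.
Weighted total:
  Quality of work 96 × 0.06 = 5.76
  Leadership 52 × 0.26 = 13.52
  Technical skill 35 × 0.55 = 19.25
  Productivity 99 × 0.13 = 12.87
Sum = 51.4
Because the Technical skill minimum was not met, the result is Tier 4.

Tier 4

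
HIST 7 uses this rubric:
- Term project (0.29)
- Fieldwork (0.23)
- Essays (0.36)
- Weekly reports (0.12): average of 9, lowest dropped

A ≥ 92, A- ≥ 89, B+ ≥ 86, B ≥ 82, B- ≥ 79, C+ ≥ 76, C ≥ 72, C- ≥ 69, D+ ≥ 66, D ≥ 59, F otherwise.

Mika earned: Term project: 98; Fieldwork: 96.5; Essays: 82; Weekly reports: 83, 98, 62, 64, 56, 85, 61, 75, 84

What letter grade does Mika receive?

Weekly reports: drop 56 → average of remaining 8 = 612/8 = 76.5
Weighted total:
  Term project 98 × 0.29 = 28.42
  Fieldwork 96.5 × 0.23 = 22.195
  Essays 82 × 0.36 = 29.52
  Weekly reports 76.5 × 0.12 = 9.18
Sum = 89.315
89.315 is ≥ 89 and < 92 → A-

A-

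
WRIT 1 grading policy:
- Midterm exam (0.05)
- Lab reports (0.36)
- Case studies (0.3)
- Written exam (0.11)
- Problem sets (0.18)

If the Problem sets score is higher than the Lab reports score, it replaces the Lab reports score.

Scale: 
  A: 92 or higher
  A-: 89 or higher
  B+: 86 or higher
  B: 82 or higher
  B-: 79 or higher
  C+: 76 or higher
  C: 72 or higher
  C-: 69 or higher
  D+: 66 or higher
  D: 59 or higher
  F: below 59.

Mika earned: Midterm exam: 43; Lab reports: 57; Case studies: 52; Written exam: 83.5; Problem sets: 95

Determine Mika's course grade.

Problem sets (95) > Lab reports (57), so Lab reports counts as 95.
Weighted total:
  Midterm exam 43 × 0.05 = 2.15
  Lab reports 95 × 0.36 = 34.2
  Case studies 52 × 0.3 = 15.6
  Written exam 83.5 × 0.11 = 9.185
  Problem sets 95 × 0.18 = 17.1
Sum = 78.235
78.235 is ≥ 76 and < 79 → C+

C+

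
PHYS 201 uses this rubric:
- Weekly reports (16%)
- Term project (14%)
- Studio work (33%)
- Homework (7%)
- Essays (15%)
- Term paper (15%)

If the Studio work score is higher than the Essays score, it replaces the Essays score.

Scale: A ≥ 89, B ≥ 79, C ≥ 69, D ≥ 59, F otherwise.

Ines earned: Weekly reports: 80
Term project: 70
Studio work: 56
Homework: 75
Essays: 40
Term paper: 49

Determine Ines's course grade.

D

Studio work (56) > Essays (40), so Essays counts as 56.
Weighted total:
  Weekly reports 80 × 0.16 = 12.8
  Term project 70 × 0.14 = 9.8
  Studio work 56 × 0.33 = 18.48
  Homework 75 × 0.07 = 5.25
  Essays 56 × 0.15 = 8.4
  Term paper 49 × 0.15 = 7.35
Sum = 62.08
62.08 is ≥ 59 and < 69 → D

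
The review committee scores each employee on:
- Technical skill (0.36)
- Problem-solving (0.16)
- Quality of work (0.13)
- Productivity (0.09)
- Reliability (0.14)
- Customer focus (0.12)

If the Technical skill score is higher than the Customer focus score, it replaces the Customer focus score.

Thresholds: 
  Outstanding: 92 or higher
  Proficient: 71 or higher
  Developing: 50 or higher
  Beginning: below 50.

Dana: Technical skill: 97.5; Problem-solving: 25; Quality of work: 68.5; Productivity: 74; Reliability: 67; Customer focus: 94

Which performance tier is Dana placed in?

Technical skill (97.5) > Customer focus (94), so Customer focus counts as 97.5.
Weighted total:
  Technical skill 97.5 × 0.36 = 35.1
  Problem-solving 25 × 0.16 = 4
  Quality of work 68.5 × 0.13 = 8.905
  Productivity 74 × 0.09 = 6.66
  Reliability 67 × 0.14 = 9.38
  Customer focus 97.5 × 0.12 = 11.7
Sum = 75.745
75.745 is ≥ 71 and < 92 → Proficient

Proficient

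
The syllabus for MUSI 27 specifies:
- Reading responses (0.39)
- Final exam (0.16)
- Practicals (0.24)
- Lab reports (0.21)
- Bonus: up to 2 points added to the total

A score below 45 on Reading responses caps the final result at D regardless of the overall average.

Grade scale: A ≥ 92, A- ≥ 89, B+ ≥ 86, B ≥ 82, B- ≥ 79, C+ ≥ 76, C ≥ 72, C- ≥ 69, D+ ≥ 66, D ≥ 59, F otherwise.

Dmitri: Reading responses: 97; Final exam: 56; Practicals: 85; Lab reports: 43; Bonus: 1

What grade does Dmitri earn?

Reading responses score 97 ≥ 45: minimum met.
Weighted total:
  Reading responses 97 × 0.39 = 37.83
  Final exam 56 × 0.16 = 8.96
  Practicals 85 × 0.24 = 20.4
  Lab reports 43 × 0.21 = 9.03
Sum = 76.22
Bonus: 76.22 + 1 = 77.22
77.22 is ≥ 76 and < 79 → C+

C+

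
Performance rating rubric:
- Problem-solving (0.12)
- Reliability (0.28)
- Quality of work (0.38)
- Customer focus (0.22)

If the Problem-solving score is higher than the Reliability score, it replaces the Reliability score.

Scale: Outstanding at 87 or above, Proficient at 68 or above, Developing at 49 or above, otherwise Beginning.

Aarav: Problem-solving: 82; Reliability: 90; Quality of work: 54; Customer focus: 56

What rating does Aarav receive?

Problem-solving (82) ≤ Reliability (90), so Reliability stays at 90.
Weighted total:
  Problem-solving 82 × 0.12 = 9.84
  Reliability 90 × 0.28 = 25.2
  Quality of work 54 × 0.38 = 20.52
  Customer focus 56 × 0.22 = 12.32
Sum = 67.88
67.88 is ≥ 49 and < 68 → Developing

Developing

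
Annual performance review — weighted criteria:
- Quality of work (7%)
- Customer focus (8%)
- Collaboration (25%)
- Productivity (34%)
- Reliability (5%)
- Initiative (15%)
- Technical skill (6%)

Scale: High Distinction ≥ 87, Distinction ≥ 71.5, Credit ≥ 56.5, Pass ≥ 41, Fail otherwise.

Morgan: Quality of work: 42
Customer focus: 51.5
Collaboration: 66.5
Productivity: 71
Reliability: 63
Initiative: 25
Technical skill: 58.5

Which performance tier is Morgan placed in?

Credit

Weighted total:
  Quality of work 42 × 0.07 = 2.94
  Customer focus 51.5 × 0.08 = 4.12
  Collaboration 66.5 × 0.25 = 16.625
  Productivity 71 × 0.34 = 24.14
  Reliability 63 × 0.05 = 3.15
  Initiative 25 × 0.15 = 3.75
  Technical skill 58.5 × 0.06 = 3.51
Sum = 58.235
58.235 is ≥ 56.5 and < 71.5 → Credit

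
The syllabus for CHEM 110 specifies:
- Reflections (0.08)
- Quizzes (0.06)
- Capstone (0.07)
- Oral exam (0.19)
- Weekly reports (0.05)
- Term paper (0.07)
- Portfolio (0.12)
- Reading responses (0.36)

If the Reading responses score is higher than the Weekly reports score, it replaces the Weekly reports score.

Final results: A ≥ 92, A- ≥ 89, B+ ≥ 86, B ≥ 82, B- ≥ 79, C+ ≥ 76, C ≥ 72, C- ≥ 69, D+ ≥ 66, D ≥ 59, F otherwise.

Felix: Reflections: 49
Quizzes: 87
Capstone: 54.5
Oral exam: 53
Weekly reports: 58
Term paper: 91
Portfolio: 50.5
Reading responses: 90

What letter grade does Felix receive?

C

Reading responses (90) > Weekly reports (58), so Weekly reports counts as 90.
Weighted total:
  Reflections 49 × 0.08 = 3.92
  Quizzes 87 × 0.06 = 5.22
  Capstone 54.5 × 0.07 = 3.815
  Oral exam 53 × 0.19 = 10.07
  Weekly reports 90 × 0.05 = 4.5
  Term paper 91 × 0.07 = 6.37
  Portfolio 50.5 × 0.12 = 6.06
  Reading responses 90 × 0.36 = 32.4
Sum = 72.355
72.355 is ≥ 72 and < 76 → C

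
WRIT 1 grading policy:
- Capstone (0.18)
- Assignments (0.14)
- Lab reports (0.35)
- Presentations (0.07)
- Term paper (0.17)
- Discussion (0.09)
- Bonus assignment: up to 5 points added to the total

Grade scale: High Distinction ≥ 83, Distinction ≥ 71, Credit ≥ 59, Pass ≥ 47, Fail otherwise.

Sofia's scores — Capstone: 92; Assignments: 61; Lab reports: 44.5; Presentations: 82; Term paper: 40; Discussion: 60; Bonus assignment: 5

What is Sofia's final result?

Credit

Weighted total:
  Capstone 92 × 0.18 = 16.56
  Assignments 61 × 0.14 = 8.54
  Lab reports 44.5 × 0.35 = 15.575
  Presentations 82 × 0.07 = 5.74
  Term paper 40 × 0.17 = 6.8
  Discussion 60 × 0.09 = 5.4
Sum = 58.615
Bonus assignment: 58.615 + 5 = 63.615
63.615 is ≥ 59 and < 71 → Credit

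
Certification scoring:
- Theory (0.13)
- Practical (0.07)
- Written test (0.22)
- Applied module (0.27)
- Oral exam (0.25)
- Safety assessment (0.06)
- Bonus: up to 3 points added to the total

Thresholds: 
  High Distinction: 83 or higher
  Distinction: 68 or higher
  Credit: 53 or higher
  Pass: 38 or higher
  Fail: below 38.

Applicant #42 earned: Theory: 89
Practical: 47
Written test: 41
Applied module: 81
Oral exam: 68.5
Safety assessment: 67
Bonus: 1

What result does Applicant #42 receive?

Credit

Weighted total:
  Theory 89 × 0.13 = 11.57
  Practical 47 × 0.07 = 3.29
  Written test 41 × 0.22 = 9.02
  Applied module 81 × 0.27 = 21.87
  Oral exam 68.5 × 0.25 = 17.125
  Safety assessment 67 × 0.06 = 4.02
Sum = 66.895
Bonus: 66.895 + 1 = 67.895
67.895 is ≥ 53 and < 68 → Credit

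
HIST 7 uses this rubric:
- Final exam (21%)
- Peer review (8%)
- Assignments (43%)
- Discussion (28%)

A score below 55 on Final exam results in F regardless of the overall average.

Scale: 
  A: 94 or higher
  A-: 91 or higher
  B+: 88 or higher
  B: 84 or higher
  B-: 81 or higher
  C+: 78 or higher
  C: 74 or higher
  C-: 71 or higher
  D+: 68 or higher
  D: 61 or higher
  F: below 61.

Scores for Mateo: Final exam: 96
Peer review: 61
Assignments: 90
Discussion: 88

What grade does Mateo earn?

B+

Final exam score 96 ≥ 55: minimum met.
Weighted total:
  Final exam 96 × 0.21 = 20.16
  Peer review 61 × 0.08 = 4.88
  Assignments 90 × 0.43 = 38.7
  Discussion 88 × 0.28 = 24.64
Sum = 88.38
88.38 is ≥ 88 and < 91 → B+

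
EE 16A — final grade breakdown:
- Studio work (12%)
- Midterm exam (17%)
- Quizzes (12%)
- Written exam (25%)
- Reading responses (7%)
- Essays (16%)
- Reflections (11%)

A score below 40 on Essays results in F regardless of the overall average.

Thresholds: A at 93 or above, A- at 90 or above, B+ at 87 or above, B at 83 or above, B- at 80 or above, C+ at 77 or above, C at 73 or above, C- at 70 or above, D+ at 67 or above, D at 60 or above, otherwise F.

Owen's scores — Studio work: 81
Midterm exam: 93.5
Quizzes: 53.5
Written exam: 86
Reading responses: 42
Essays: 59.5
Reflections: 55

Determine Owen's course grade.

C-

Essays score 59.5 ≥ 40: minimum met.
Weighted total:
  Studio work 81 × 0.12 = 9.72
  Midterm exam 93.5 × 0.17 = 15.895
  Quizzes 53.5 × 0.12 = 6.42
  Written exam 86 × 0.25 = 21.5
  Reading responses 42 × 0.07 = 2.94
  Essays 59.5 × 0.16 = 9.52
  Reflections 55 × 0.11 = 6.05
Sum = 72.045
72.045 is ≥ 70 and < 73 → C-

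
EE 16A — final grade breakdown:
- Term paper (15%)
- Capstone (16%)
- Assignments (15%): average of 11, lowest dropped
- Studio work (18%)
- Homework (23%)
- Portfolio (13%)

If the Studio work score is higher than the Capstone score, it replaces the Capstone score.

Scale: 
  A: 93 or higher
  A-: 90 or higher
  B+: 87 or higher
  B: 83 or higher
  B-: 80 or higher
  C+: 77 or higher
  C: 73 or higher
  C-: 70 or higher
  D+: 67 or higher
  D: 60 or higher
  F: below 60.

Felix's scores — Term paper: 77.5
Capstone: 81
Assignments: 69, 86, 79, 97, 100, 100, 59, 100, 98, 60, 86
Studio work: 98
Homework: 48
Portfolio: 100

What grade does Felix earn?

B-

Assignments: drop 59 → average of remaining 10 = 875/10 = 87.5
Studio work (98) > Capstone (81), so Capstone counts as 98.
Weighted total:
  Term paper 77.5 × 0.15 = 11.625
  Capstone 98 × 0.16 = 15.68
  Assignments 87.5 × 0.15 = 13.125
  Studio work 98 × 0.18 = 17.64
  Homework 48 × 0.23 = 11.04
  Portfolio 100 × 0.13 = 13
Sum = 82.11
82.11 is ≥ 80 and < 83 → B-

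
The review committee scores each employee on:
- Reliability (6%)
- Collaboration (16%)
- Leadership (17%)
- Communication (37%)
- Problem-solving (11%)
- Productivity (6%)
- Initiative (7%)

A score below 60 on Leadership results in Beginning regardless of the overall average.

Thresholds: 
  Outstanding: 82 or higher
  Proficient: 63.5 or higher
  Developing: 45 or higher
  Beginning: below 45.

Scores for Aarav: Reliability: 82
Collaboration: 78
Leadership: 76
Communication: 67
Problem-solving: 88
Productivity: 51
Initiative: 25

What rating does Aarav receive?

Proficient

Leadership score 76 ≥ 60: minimum met.
Weighted total:
  Reliability 82 × 0.06 = 4.92
  Collaboration 78 × 0.16 = 12.48
  Leadership 76 × 0.17 = 12.92
  Communication 67 × 0.37 = 24.79
  Problem-solving 88 × 0.11 = 9.68
  Productivity 51 × 0.06 = 3.06
  Initiative 25 × 0.07 = 1.75
Sum = 69.6
69.6 is ≥ 63.5 and < 82 → Proficient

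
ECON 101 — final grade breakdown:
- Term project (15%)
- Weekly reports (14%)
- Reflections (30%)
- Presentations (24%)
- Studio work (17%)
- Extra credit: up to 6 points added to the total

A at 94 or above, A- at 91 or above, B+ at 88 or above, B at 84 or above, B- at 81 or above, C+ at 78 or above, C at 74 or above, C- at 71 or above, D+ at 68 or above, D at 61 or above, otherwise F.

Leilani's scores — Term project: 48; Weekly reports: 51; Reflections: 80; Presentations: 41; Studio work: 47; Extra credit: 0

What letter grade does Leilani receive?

Weighted total:
  Term project 48 × 0.15 = 7.2
  Weekly reports 51 × 0.14 = 7.14
  Reflections 80 × 0.3 = 24
  Presentations 41 × 0.24 = 9.84
  Studio work 47 × 0.17 = 7.99
Sum = 56.17
Extra credit: 56.17 + 0 = 56.17
56.17 < 61 → F

F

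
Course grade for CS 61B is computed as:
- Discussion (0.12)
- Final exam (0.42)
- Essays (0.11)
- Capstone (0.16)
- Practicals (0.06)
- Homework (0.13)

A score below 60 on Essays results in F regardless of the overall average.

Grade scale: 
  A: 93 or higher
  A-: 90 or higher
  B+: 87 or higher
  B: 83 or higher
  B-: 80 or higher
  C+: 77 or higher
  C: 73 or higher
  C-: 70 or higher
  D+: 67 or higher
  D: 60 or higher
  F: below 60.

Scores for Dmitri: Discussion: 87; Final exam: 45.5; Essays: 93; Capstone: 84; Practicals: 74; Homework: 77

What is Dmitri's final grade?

Essays score 93 ≥ 60: minimum met.
Weighted total:
  Discussion 87 × 0.12 = 10.44
  Final exam 45.5 × 0.42 = 19.11
  Essays 93 × 0.11 = 10.23
  Capstone 84 × 0.16 = 13.44
  Practicals 74 × 0.06 = 4.44
  Homework 77 × 0.13 = 10.01
Sum = 67.67
67.67 is ≥ 67 and < 70 → D+

D+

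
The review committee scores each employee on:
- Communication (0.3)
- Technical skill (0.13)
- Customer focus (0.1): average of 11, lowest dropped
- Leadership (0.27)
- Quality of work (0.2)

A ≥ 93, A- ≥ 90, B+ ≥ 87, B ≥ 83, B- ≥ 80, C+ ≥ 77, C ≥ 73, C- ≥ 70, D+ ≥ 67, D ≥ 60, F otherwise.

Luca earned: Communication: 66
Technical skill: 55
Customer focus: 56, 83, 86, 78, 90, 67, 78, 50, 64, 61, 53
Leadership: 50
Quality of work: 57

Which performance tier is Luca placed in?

F

Customer focus: drop 50 → average of remaining 10 = 716/10 = 71.6
Weighted total:
  Communication 66 × 0.3 = 19.8
  Technical skill 55 × 0.13 = 7.15
  Customer focus 71.6 × 0.1 = 7.16
  Leadership 50 × 0.27 = 13.5
  Quality of work 57 × 0.2 = 11.4
Sum = 59.01
59.01 < 60 → F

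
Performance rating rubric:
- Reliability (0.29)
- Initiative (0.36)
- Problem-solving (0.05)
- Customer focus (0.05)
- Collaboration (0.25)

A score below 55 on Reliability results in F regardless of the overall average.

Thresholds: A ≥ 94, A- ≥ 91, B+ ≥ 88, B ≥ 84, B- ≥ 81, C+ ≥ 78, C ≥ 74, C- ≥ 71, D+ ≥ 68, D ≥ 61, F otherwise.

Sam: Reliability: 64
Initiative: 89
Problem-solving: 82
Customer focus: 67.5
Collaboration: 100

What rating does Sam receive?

Reliability score 64 ≥ 55: minimum met.
Weighted total:
  Reliability 64 × 0.29 = 18.56
  Initiative 89 × 0.36 = 32.04
  Problem-solving 82 × 0.05 = 4.1
  Customer focus 67.5 × 0.05 = 3.375
  Collaboration 100 × 0.25 = 25
Sum = 83.075
83.075 is ≥ 81 and < 84 → B-

B-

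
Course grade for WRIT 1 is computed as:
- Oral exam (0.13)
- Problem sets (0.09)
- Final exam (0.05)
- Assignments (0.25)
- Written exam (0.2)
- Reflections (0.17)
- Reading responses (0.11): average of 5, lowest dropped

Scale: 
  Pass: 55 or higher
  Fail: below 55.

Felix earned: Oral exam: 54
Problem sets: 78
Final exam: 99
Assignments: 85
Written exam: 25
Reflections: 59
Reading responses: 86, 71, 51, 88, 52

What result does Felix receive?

Reading responses: drop 51 → average of remaining 4 = 297/4 = 74.25
Weighted total:
  Oral exam 54 × 0.13 = 7.02
  Problem sets 78 × 0.09 = 7.02
  Final exam 99 × 0.05 = 4.95
  Assignments 85 × 0.25 = 21.25
  Written exam 25 × 0.2 = 5
  Reflections 59 × 0.17 = 10.03
  Reading responses 74.25 × 0.11 = 8.1675
Sum = 63.4375
63.4375 ≥ 55 → Pass

Pass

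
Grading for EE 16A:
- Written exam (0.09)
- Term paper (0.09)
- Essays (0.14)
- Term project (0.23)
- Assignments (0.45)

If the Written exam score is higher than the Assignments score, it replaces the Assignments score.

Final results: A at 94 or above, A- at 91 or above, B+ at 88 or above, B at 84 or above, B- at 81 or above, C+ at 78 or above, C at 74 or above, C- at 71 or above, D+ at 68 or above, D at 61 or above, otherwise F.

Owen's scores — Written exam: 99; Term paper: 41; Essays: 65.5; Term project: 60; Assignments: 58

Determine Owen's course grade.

C+

Written exam (99) > Assignments (58), so Assignments counts as 99.
Weighted total:
  Written exam 99 × 0.09 = 8.91
  Term paper 41 × 0.09 = 3.69
  Essays 65.5 × 0.14 = 9.17
  Term project 60 × 0.23 = 13.8
  Assignments 99 × 0.45 = 44.55
Sum = 80.12
80.12 is ≥ 78 and < 81 → C+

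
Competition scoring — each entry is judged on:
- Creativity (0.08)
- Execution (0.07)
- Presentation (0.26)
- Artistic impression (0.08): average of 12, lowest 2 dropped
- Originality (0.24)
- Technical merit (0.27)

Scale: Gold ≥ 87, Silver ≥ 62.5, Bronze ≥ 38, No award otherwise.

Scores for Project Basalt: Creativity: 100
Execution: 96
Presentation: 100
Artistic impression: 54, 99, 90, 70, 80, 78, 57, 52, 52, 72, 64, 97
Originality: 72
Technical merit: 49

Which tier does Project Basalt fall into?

Silver

Artistic impression: drop 52, 52 → average of remaining 10 = 761/10 = 76.1
Weighted total:
  Creativity 100 × 0.08 = 8
  Execution 96 × 0.07 = 6.72
  Presentation 100 × 0.26 = 26
  Artistic impression 76.1 × 0.08 = 6.088
  Originality 72 × 0.24 = 17.28
  Technical merit 49 × 0.27 = 13.23
Sum = 77.318
77.318 is ≥ 62.5 and < 87 → Silver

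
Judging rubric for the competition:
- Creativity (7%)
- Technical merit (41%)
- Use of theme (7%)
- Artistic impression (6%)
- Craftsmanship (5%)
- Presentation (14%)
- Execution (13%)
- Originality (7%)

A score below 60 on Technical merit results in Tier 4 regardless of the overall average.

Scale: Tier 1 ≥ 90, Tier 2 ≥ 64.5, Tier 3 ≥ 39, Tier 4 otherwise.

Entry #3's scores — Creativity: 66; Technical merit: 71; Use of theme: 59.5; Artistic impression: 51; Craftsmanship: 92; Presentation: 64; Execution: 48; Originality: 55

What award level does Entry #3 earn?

Tier 2

Technical merit score 71 ≥ 60: minimum met.
Weighted total:
  Creativity 66 × 0.07 = 4.62
  Technical merit 71 × 0.41 = 29.11
  Use of theme 59.5 × 0.07 = 4.165
  Artistic impression 51 × 0.06 = 3.06
  Craftsmanship 92 × 0.05 = 4.6
  Presentation 64 × 0.14 = 8.96
  Execution 48 × 0.13 = 6.24
  Originality 55 × 0.07 = 3.85
Sum = 64.605
64.605 is ≥ 64.5 and < 90 → Tier 2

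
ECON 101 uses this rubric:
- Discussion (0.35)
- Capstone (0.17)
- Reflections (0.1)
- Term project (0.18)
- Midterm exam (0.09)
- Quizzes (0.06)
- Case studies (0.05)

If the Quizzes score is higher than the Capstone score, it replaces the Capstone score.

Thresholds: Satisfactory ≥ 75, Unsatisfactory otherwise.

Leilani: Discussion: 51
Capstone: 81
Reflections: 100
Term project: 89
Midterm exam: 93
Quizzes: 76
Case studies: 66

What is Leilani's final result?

Unsatisfactory

Quizzes (76) ≤ Capstone (81), so Capstone stays at 81.
Weighted total:
  Discussion 51 × 0.35 = 17.85
  Capstone 81 × 0.17 = 13.77
  Reflections 100 × 0.1 = 10
  Term project 89 × 0.18 = 16.02
  Midterm exam 93 × 0.09 = 8.37
  Quizzes 76 × 0.06 = 4.56
  Case studies 66 × 0.05 = 3.3
Sum = 73.87
73.87 < 75 → Unsatisfactory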